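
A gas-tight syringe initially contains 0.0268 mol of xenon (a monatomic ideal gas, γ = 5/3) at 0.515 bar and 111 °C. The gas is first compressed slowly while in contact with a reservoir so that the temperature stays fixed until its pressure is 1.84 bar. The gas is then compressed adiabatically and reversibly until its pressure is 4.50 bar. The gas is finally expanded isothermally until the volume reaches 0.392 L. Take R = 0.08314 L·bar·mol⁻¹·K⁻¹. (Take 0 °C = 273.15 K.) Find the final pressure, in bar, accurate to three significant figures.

Convert: T₁ = 384.1 K.
From PV = nRT: V₁ = nRT₁/P₁ = 1.662 L.
Isothermal, so P V is constant: T₂ = T₁; V₂ = V₁·(P₁/P₂) = 0.4652 L.
Adiabatic (γ = 5/3), T V^(γ−1) and P V^γ constant: T₃ = T₂·(P₃/P₂)^((γ−1)/γ) = 549.4 K; V₃ = V₂·(P₂/P₃)^(1/γ) = 0.2720 L.
Isothermal, so P V is constant: T₄ = T₃; P₄ = P₃·(V₃/V₄) = 3.123 bar.

P₄ ≈ 3.12 bar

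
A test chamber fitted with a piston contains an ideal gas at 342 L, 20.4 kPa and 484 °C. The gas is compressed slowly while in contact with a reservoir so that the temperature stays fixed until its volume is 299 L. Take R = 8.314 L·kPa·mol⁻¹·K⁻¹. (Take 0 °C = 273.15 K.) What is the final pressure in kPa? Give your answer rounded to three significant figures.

P₂ ≈ 23.3 kPa

Convert: T₁ = 757.1 K.
T constant ⇒ Boyle's law P V = const: T₂ = T₁; P₂ = P₁·(V₁/V₂) = 23.33 kPa.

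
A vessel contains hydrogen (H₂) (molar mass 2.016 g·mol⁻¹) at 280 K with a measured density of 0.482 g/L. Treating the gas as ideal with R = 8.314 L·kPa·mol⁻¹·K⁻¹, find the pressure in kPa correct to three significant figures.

P ≈ 557 kPa

ρ = PM/(RT) ⇒ P = ρRT/M = (0.482 × 8.314 × 280.0) / 2.016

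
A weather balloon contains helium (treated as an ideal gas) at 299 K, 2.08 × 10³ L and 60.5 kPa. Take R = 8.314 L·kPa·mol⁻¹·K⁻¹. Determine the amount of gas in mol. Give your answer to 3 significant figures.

n ≈ 50.6 mol

PV = nRT ⇒ n = PV/(RT) = (60.5 × 2.08e+03) / (8.314 × 299)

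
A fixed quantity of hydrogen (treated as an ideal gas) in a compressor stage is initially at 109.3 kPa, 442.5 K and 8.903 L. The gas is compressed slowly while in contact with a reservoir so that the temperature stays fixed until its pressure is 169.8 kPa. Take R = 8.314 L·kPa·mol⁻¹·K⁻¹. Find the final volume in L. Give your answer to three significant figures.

T constant ⇒ Boyle's law P V = const: T₂ = T₁; V₂ = V₁·(P₁/P₂) = 5.731 L.

V₂ ≈ 5.73 L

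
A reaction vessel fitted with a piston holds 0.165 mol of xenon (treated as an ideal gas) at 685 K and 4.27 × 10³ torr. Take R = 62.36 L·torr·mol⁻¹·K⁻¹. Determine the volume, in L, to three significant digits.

V ≈ 1.65 L

PV = nRT ⇒ V = nRT/P = (0.165 × 62.36 × 685) / 4.27e+03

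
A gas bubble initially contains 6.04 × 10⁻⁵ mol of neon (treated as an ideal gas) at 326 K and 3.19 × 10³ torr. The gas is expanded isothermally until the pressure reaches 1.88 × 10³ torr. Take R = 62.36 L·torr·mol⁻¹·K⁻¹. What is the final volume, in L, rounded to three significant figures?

V₂ ≈ 0.000653 L

From PV = nRT: V₁ = nRT₁/P₁ = 0.0003849 L.
T constant ⇒ Boyle's law P V = const: T₂ = T₁; V₂ = V₁·(P₁/P₂) = 0.0006531 L.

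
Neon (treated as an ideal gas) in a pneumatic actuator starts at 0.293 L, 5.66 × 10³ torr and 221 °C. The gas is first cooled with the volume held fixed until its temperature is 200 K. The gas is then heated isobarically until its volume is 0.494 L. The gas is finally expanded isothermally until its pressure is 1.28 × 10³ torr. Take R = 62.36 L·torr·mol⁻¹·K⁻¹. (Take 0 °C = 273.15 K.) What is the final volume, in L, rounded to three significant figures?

Convert: T₁ = 494.1 K.
V constant ⇒ P ∝ T: V₂ = V₁; P₂ = P₁·(T₂/T₁) = 2291 torr.
Isobaric, so V/T is constant: P₃ = P₂; T₃ = T₂·(V₃/V₂) = 337.2 K.
T constant ⇒ Boyle's law P V = const: T₄ = T₃; V₄ = V₃·(P₃/P₄) = 0.8841 L.

V₄ ≈ 0.884 L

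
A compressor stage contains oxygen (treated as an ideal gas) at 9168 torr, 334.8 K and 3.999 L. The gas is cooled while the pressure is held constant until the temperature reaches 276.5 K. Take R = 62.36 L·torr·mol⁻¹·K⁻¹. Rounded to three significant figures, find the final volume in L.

V₂ ≈ 3.30 L

Isobaric, so V/T is constant: P₂ = P₁; V₂ = V₁·(T₂/T₁) = 3.303 L.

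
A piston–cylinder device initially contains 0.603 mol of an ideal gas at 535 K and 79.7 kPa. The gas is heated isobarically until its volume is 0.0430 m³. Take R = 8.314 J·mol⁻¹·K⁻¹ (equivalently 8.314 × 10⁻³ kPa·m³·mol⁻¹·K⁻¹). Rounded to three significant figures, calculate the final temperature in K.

From PV = nRT: V₁ = nRT₁/P₁ = 0.03365 m³.
Isobaric, so V/T is constant: P₂ = P₁; T₂ = T₁·(V₂/V₁) = 683.6 K.

T₂ ≈ 684 K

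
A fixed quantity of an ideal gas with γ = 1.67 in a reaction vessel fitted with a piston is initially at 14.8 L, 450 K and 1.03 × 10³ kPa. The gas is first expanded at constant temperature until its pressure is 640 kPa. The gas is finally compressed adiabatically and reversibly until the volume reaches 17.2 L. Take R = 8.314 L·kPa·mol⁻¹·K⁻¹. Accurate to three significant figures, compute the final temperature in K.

Isothermal, so P V is constant: T₂ = T₁; V₂ = V₁·(P₁/P₂) = 23.82 L.
Adiabatic (γ = 1.67), T V^(γ−1) and P V^γ constant: T₃ = T₂·(V₂/V₃)^(γ−1) = 559.7 K; P₃ = P₂·(V₂/V₃)^γ = 1102 kPa.

T₃ ≈ 560 K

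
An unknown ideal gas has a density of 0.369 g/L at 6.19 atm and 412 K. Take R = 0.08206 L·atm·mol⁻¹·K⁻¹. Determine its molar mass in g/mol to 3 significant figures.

ρ = PM/(RT) ⇒ M = ρRT/P = (0.369 × 0.08206 × 412.0) / 6.19

M ≈ 2.02 g/mol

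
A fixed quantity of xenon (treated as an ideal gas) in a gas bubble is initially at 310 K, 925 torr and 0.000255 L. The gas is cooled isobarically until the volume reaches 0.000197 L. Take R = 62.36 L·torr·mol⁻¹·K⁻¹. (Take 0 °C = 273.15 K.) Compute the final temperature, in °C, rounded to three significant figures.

Isobaric, so V/T is constant: P₂ = P₁; T₂ = T₁·(V₂/V₁) = 239.5 K.

T₂ ≈ -33.7 °C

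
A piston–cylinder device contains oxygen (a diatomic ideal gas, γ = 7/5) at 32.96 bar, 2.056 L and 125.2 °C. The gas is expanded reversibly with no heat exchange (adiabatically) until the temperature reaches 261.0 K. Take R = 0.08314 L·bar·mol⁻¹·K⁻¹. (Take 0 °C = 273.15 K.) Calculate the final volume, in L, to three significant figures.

V₂ ≈ 5.92 L

Convert: T₁ = 398.3 K.
Adiabatic (γ = 7/5), T V^(γ−1) and P V^γ constant: P₂ = P₁·(T₂/T₁)^(γ/(γ−1)) = 7.504 bar; V₂ = V₁·(T₁/T₂)^(1/(γ−1)) = 5.917 L.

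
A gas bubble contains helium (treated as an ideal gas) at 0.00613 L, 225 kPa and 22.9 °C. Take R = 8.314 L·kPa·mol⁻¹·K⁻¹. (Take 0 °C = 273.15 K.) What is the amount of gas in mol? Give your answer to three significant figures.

Convert: T = 296.05 K.
PV = nRT ⇒ n = PV/(RT) = (225 × 0.00613) / (8.314 × 296.05)

n ≈ 0.000560 mol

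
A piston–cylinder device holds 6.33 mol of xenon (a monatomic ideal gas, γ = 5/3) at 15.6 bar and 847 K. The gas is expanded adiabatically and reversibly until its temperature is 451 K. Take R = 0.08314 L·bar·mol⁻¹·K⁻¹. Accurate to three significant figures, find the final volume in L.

From PV = nRT: V₁ = nRT₁/P₁ = 28.57 L.
Reversible adiabatic, γ = 5/3: P₂ = P₁·(T₂/T₁)^(γ/(γ−1)) = 3.227 bar; V₂ = V₁·(T₁/T₂)^(1/(γ−1)) = 73.54 L.

V₂ ≈ 73.5 L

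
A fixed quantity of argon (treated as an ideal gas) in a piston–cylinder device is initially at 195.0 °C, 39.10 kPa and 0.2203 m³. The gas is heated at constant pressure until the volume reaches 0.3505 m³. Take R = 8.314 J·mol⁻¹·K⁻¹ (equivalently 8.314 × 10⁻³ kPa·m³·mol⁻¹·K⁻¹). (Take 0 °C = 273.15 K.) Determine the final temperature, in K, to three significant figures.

Convert: T₁ = 468.1 K.
Isobaric, so V/T is constant: P₂ = P₁; T₂ = T₁·(V₂/V₁) = 744.8 K.

T₂ ≈ 745 K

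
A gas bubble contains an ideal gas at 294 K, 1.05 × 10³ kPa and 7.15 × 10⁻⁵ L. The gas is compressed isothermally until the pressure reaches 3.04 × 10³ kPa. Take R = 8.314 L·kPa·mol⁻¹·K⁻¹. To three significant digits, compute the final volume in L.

V₂ ≈ 2.47e-05 L

T constant ⇒ Boyle's law P V = const: T₂ = T₁; V₂ = V₁·(P₁/P₂) = 2.470e-05 L.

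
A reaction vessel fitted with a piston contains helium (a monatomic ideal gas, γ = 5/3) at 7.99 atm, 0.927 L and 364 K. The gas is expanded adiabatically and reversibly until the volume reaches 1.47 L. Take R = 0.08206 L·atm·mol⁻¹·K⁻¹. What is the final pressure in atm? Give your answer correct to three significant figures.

Adiabatic (γ = 5/3), T V^(γ−1) and P V^γ constant: T₂ = T₁·(V₁/V₂)^(γ−1) = 267.7 K; P₂ = P₁·(V₁/V₂)^γ = 3.705 atm.

P₂ ≈ 3.71 atm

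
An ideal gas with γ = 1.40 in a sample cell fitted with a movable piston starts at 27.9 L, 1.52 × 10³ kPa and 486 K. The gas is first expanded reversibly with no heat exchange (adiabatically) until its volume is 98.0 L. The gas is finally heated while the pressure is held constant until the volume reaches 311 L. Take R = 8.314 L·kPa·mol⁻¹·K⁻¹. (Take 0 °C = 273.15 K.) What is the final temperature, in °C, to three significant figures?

Adiabatic (γ = 1.40), T V^(γ−1) and P V^γ constant: T₂ = T₁·(V₁/V₂)^(γ−1) = 294.0 K; P₂ = P₁·(V₁/V₂)^γ = 261.8 kPa.
P constant ⇒ V ∝ T: P₃ = P₂; T₃ = T₂·(V₃/V₂) = 933.1 K.

T₃ ≈ 660 °C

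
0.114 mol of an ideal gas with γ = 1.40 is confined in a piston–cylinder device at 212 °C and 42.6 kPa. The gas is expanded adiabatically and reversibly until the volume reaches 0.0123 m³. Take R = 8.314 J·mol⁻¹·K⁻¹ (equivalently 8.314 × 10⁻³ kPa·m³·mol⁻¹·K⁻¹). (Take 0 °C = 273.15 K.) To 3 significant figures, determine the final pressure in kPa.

Convert: T₁ = 485.1 K.
From PV = nRT: V₁ = nRT₁/P₁ = 0.01079 m³.
Adiabatic (γ = 1.40), T V^(γ−1) and P V^γ constant: T₂ = T₁·(V₁/V₂)^(γ−1) = 460.5 K; P₂ = P₁·(V₁/V₂)^γ = 35.48 kPa.

P₂ ≈ 35.5 kPa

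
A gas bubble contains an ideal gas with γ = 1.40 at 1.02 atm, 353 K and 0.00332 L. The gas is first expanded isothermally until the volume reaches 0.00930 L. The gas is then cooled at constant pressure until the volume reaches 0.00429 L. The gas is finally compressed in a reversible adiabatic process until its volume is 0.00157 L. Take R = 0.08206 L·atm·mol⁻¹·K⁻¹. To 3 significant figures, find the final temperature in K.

T constant ⇒ Boyle's law P V = const: T₂ = T₁; P₂ = P₁·(V₁/V₂) = 0.3641 atm.
Isobaric, so V/T is constant: P₃ = P₂; T₃ = T₂·(V₃/V₂) = 162.8 K.
Reversible adiabatic, γ = 1.40: T₄ = T₃·(V₃/V₄)^(γ−1) = 243.4 K; P₄ = P₃·(V₃/V₄)^γ = 1.487 atm.

T₄ ≈ 243 K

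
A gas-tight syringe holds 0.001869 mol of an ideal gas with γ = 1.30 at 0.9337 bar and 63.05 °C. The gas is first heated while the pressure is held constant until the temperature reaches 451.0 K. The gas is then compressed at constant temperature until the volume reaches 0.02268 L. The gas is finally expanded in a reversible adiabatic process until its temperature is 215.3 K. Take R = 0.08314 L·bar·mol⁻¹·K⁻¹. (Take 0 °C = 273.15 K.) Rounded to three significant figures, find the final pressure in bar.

P₄ ≈ 0.125 bar

Convert: T₁ = 336.2 K.
From PV = nRT: V₁ = nRT₁/P₁ = 0.05595 L.
Isobaric, so V/T is constant: P₂ = P₁; V₂ = V₁·(T₂/T₁) = 0.07506 L.
Isothermal, so P V is constant: T₃ = T₂; P₃ = P₂·(V₂/V₃) = 3.090 bar.
Adiabatic (γ = 1.30), T V^(γ−1) and P V^γ constant: P₄ = P₃·(T₄/T₃)^(γ/(γ−1)) = 0.1254 bar; V₄ = V₃·(T₃/T₄)^(1/(γ−1)) = 0.2667 L.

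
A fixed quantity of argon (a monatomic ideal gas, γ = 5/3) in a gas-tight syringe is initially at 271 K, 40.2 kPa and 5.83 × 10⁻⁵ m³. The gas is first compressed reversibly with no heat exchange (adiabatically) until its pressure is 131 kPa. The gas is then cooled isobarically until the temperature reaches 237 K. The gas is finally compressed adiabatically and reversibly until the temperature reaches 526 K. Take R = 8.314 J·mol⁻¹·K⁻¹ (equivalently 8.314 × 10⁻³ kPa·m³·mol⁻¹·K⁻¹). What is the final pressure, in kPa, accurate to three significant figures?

P₄ ≈ 961 kPa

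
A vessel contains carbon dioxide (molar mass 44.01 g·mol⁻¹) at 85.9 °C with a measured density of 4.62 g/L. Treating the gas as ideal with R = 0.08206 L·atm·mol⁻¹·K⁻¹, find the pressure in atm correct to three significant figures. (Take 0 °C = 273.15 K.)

P ≈ 3.09 atm

ρ = PM/(RT) ⇒ P = ρRT/M = (4.62 × 0.08206 × 359.0) / 44.01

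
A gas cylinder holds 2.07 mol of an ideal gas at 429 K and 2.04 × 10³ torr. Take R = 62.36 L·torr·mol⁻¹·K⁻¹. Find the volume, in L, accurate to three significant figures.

PV = nRT ⇒ V = nRT/P = (2.07 × 62.36 × 429) / 2.04e+03

V ≈ 27.1 L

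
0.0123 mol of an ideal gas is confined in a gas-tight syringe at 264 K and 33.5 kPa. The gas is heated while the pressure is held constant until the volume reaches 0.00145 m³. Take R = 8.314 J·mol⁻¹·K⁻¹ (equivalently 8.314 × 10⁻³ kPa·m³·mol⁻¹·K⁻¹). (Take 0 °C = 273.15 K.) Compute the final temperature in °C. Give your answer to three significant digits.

From PV = nRT: V₁ = nRT₁/P₁ = 0.0008059 m³.
Isobaric, so V/T is constant: P₂ = P₁; T₂ = T₁·(V₂/V₁) = 475.0 K.

T₂ ≈ 202 °C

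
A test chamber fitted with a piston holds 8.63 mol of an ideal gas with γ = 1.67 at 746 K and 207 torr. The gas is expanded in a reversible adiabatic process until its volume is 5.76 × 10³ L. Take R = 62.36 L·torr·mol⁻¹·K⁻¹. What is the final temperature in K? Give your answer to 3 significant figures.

From PV = nRT: V₁ = nRT₁/P₁ = 1939 L.
Adiabatic (γ = 1.67), T V^(γ−1) and P V^γ constant: T₂ = T₁·(V₁/V₂)^(γ−1) = 359.8 K; P₂ = P₁·(V₁/V₂)^γ = 33.61 torr.

T₂ ≈ 360 K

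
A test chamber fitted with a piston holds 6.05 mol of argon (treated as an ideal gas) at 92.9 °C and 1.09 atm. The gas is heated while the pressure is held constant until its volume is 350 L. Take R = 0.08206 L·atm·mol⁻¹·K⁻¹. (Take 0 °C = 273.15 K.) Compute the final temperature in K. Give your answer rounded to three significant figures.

Convert: T₁ = 366.0 K.
From PV = nRT: V₁ = nRT₁/P₁ = 166.7 L.
Isobaric, so V/T is constant: P₂ = P₁; T₂ = T₁·(V₂/V₁) = 768.4 K.

T₂ ≈ 768 K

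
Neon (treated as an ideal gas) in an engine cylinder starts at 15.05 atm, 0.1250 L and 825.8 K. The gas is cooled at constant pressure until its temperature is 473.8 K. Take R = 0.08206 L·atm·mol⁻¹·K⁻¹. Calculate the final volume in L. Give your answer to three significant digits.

P constant ⇒ V ∝ T: P₂ = P₁; V₂ = V₁·(T₂/T₁) = 0.07172 L.

V₂ ≈ 0.0717 L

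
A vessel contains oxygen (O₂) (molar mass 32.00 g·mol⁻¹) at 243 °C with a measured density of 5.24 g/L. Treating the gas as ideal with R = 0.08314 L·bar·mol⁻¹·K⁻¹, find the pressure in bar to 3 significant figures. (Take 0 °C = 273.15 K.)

P ≈ 7.03 bar

ρ = PM/(RT) ⇒ P = ρRT/M = (5.24 × 0.08314 × 516.1) / 32.00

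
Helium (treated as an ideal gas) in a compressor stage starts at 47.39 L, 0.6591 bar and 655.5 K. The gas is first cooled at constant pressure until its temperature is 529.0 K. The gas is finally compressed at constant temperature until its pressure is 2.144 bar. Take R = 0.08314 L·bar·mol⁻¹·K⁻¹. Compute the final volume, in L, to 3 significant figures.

V₃ ≈ 11.8 L

Isobaric, so V/T is constant: P₂ = P₁; V₂ = V₁·(T₂/T₁) = 38.24 L.
Isothermal, so P V is constant: T₃ = T₂; V₃ = V₂·(P₂/P₃) = 11.76 L.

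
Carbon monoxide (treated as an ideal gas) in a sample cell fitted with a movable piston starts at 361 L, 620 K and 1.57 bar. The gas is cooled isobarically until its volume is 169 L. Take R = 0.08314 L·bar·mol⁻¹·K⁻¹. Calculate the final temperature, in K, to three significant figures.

P constant ⇒ V ∝ T: P₂ = P₁; T₂ = T₁·(V₂/V₁) = 290.2 K.

T₂ ≈ 290 K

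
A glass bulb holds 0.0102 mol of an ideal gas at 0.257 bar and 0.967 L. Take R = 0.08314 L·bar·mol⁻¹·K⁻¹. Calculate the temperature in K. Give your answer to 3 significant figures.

T ≈ 293 K

PV = nRT ⇒ T = PV/(nR) = (0.257 × 0.967) / (0.0102 × 0.08314)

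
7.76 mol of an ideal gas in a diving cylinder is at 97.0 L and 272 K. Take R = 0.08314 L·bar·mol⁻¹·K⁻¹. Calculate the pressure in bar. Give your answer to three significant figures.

PV = nRT ⇒ P = nRT/V = (7.76 × 0.08314 × 272) / 97.0

P ≈ 1.81 bar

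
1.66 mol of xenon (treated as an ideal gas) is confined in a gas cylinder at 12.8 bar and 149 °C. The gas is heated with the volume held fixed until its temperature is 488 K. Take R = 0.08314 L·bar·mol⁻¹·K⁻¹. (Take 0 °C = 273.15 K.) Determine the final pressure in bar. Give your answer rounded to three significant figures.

Convert: T₁ = 422.1 K.
From PV = nRT: V₁ = nRT₁/P₁ = 4.552 L.
V constant ⇒ P ∝ T: V₂ = V₁; P₂ = P₁·(T₂/T₁) = 14.80 bar.

P₂ ≈ 14.8 bar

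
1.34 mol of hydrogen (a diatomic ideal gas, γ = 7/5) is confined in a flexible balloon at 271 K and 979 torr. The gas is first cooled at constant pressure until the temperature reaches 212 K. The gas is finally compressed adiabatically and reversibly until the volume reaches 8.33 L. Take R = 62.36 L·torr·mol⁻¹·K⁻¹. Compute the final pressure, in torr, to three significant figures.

P₃ ≈ 2.90e+03 torr

From PV = nRT: V₁ = nRT₁/P₁ = 23.13 L.
P constant ⇒ V ∝ T: P₂ = P₁; V₂ = V₁·(T₂/T₁) = 18.10 L.
Adiabatic (γ = 7/5), T V^(γ−1) and P V^γ constant: T₃ = T₂·(V₂/V₃)^(γ−1) = 289.1 K; P₃ = P₂·(V₂/V₃)^γ = 2900 torr.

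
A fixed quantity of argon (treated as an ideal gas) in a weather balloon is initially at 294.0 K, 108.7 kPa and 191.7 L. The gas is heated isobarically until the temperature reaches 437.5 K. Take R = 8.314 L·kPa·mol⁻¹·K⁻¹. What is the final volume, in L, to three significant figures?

V₂ ≈ 285 L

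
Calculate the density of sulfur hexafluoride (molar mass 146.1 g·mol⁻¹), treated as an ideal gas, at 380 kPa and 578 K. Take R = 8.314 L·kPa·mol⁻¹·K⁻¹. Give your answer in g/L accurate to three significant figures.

ρ = PM/(RT) = (380 × 146.1) / (8.314 × 578.0)

ρ ≈ 11.6 g/L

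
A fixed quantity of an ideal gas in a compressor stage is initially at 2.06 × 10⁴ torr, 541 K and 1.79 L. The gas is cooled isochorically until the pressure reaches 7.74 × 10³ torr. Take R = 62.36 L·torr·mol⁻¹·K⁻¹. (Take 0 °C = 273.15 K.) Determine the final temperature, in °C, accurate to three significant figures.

Isochoric, so P/T is constant: V₂ = V₁; T₂ = T₁·(P₂/P₁) = 203.3 K.

T₂ ≈ -69.9 °C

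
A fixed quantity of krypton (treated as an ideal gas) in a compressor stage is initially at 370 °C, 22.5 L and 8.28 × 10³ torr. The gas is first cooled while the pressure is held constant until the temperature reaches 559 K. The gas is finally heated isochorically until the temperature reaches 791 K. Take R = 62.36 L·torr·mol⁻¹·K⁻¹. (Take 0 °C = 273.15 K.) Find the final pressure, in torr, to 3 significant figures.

P₃ ≈ 1.17e+04 torr

Convert: T₁ = 643.1 K.
P constant ⇒ V ∝ T: P₂ = P₁; V₂ = V₁·(T₂/T₁) = 19.56 L.
Isochoric, so P/T is constant: V₃ = V₂; P₃ = P₂·(T₃/T₂) = 1.172e+04 torr.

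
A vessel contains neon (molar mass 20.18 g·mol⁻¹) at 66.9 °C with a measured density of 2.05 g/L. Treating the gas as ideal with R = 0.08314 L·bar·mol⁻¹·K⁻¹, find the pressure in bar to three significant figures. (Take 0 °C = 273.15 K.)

P ≈ 2.87 bar

ρ = PM/(RT) ⇒ P = ρRT/M = (2.05 × 0.08314 × 340.0) / 20.18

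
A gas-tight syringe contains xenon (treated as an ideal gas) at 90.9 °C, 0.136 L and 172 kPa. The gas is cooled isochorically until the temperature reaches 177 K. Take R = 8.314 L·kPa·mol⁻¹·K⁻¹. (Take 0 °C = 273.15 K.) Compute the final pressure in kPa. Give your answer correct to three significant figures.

Convert: T₁ = 364.0 K.
V constant ⇒ P ∝ T: V₂ = V₁; P₂ = P₁·(T₂/T₁) = 83.63 kPa.

P₂ ≈ 83.6 kPa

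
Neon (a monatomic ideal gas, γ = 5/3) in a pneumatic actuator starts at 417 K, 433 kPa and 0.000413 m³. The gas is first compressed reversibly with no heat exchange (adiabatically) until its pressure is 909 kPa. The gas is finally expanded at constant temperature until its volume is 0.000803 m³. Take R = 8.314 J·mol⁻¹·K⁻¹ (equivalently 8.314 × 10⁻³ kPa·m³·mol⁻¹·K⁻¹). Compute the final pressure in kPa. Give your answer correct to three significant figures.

Adiabatic (γ = 5/3), T V^(γ−1) and P V^γ constant: T₂ = T₁·(P₂/P₁)^((γ−1)/γ) = 561.0 K; V₂ = V₁·(P₁/P₂)^(1/γ) = 0.0002647 m³.
T constant ⇒ Boyle's law P V = const: T₃ = T₂; P₃ = P₂·(V₂/V₃) = 299.6 kPa.

P₃ ≈ 300 kPa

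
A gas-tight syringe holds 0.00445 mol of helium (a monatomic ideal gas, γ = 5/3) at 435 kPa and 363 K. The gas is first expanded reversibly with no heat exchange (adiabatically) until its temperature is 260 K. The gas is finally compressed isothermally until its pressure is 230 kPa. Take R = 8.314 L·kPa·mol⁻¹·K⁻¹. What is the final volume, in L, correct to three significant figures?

From PV = nRT: V₁ = nRT₁/P₁ = 0.03087 L.
Adiabatic (γ = 5/3), T V^(γ−1) and P V^γ constant: P₂ = P₁·(T₂/T₁)^(γ/(γ−1)) = 188.9 kPa; V₂ = V₁·(T₁/T₂)^(1/(γ−1)) = 0.05093 L.
T constant ⇒ Boyle's law P V = const: T₃ = T₂; V₃ = V₂·(P₂/P₃) = 0.04182 L.

V₃ ≈ 0.0418 L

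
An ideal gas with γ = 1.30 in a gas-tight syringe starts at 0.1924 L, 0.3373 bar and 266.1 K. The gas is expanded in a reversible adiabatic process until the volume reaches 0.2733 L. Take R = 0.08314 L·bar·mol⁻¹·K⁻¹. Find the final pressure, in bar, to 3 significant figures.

P₂ ≈ 0.214 bar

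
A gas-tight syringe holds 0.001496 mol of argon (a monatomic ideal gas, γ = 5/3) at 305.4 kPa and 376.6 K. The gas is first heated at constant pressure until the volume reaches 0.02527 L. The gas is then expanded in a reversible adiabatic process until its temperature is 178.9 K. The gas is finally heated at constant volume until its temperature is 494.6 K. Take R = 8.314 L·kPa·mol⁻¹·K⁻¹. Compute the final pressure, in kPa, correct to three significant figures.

From PV = nRT: V₁ = nRT₁/P₁ = 0.01534 L.
P constant ⇒ V ∝ T: P₂ = P₁; T₂ = T₁·(V₂/V₁) = 620.5 K.
Reversible adiabatic, γ = 5/3: P₃ = P₂·(T₃/T₂)^(γ/(γ−1)) = 13.63 kPa; V₃ = V₂·(T₂/T₃)^(1/(γ−1)) = 0.1632 L.
V constant ⇒ P ∝ T: V₄ = V₃; P₄ = P₃·(T₄/T₃) = 37.69 kPa.

P₄ ≈ 37.7 kPa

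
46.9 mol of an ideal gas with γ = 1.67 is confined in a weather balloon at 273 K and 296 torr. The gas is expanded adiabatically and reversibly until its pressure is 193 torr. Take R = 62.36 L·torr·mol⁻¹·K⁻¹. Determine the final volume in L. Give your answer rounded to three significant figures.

V₂ ≈ 3.48e+03 L

From PV = nRT: V₁ = nRT₁/P₁ = 2697 L.
Adiabatic (γ = 1.67), T V^(γ−1) and P V^γ constant: T₂ = T₁·(P₂/P₁)^((γ−1)/γ) = 230.0 K; V₂ = V₁·(P₁/P₂)^(1/γ) = 3485 L.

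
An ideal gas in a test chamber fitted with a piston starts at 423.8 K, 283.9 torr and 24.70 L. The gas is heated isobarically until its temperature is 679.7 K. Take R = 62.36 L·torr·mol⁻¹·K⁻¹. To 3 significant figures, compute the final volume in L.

P constant ⇒ V ∝ T: P₂ = P₁; V₂ = V₁·(T₂/T₁) = 39.61 L.

V₂ ≈ 39.6 L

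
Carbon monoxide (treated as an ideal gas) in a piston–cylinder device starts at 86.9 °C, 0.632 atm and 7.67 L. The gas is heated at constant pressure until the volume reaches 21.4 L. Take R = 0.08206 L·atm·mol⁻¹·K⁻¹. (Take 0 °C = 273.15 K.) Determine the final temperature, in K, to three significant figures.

T₂ ≈ 1.00e+03 K

Convert: T₁ = 360.0 K.
P constant ⇒ V ∝ T: P₂ = P₁; T₂ = T₁·(V₂/V₁) = 1005 K.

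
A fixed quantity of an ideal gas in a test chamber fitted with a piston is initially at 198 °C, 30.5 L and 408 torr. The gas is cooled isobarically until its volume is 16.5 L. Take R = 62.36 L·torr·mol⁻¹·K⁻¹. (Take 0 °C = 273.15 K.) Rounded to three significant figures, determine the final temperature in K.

T₂ ≈ 255 K

Convert: T₁ = 471.1 K.
P constant ⇒ V ∝ T: P₂ = P₁; T₂ = T₁·(V₂/V₁) = 254.9 K.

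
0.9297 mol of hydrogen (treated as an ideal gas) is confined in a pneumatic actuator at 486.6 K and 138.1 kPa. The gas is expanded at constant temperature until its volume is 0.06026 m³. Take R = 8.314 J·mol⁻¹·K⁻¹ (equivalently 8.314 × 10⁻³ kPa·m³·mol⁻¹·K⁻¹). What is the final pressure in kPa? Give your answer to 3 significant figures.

From PV = nRT: V₁ = nRT₁/P₁ = 0.02724 m³.
Isothermal, so P V is constant: T₂ = T₁; P₂ = P₁·(V₁/V₂) = 62.42 kPa.

P₂ ≈ 62.4 kPa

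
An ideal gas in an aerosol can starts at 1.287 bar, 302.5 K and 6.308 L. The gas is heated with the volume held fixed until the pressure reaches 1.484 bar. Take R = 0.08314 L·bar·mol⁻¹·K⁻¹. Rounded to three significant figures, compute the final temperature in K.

Isochoric, so P/T is constant: V₂ = V₁; T₂ = T₁·(P₂/P₁) = 348.8 K.

T₂ ≈ 349 K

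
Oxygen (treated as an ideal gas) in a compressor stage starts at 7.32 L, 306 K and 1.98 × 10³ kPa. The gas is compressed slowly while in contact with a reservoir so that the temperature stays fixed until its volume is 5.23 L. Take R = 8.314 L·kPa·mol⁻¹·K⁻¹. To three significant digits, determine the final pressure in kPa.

P₂ ≈ 2.77e+03 kPa

T constant ⇒ Boyle's law P V = const: T₂ = T₁; P₂ = P₁·(V₁/V₂) = 2771 kPa.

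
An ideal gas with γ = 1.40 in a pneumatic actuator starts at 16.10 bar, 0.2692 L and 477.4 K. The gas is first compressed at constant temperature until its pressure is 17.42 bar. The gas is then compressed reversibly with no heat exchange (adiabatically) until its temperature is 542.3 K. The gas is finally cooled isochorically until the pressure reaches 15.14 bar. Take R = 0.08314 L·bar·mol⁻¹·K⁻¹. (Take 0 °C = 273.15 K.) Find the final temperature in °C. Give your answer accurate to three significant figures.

Isothermal, so P V is constant: T₂ = T₁; V₂ = V₁·(P₁/P₂) = 0.2488 L.
Reversible adiabatic, γ = 1.40: P₃ = P₂·(T₃/T₂)^(γ/(γ−1)) = 27.21 bar; V₃ = V₂·(T₂/T₃)^(1/(γ−1)) = 0.1809 L.
V constant ⇒ P ∝ T: V₄ = V₃; T₄ = T₃·(P₄/P₃) = 301.7 K.

T₄ ≈ 28.5 °C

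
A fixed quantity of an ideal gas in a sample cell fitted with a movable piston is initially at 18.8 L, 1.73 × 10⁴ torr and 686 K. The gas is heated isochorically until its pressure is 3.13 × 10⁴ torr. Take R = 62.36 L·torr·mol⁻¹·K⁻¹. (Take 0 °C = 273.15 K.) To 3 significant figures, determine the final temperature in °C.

Isochoric, so P/T is constant: V₂ = V₁; T₂ = T₁·(P₂/P₁) = 1241 K.

T₂ ≈ 968 °C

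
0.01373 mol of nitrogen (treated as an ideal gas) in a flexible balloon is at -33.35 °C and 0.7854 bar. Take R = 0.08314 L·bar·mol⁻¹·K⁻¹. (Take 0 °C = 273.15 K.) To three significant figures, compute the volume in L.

Convert: T = 239.80 K.
PV = nRT ⇒ V = nRT/P = (0.01373 × 0.08314 × 239.80) / 0.7854

V ≈ 0.349 L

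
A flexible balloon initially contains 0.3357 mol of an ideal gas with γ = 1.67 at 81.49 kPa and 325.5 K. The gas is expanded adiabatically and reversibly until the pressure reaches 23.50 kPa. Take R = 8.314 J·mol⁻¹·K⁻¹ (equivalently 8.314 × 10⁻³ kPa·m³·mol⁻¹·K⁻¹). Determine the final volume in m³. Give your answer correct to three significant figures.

From PV = nRT: V₁ = nRT₁/P₁ = 0.01115 m³.
Reversible adiabatic, γ = 1.67: T₂ = T₁·(P₂/P₁)^((γ−1)/γ) = 197.6 K; V₂ = V₁·(P₁/P₂)^(1/γ) = 0.02347 m³.

V₂ ≈ 0.0235 m³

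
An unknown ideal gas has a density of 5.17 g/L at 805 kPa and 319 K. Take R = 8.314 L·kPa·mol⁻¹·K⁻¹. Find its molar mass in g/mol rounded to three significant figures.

M ≈ 17.0 g/mol

ρ = PM/(RT) ⇒ M = ρRT/P = (5.17 × 8.314 × 319.0) / 805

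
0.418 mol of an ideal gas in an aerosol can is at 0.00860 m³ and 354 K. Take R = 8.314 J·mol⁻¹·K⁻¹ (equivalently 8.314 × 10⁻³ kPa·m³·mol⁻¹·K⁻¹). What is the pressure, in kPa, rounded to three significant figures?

PV = nRT ⇒ P = nRT/V = (0.418 × 8.314 × 10⁻³ × 354) / 0.00860

P ≈ 143 kPa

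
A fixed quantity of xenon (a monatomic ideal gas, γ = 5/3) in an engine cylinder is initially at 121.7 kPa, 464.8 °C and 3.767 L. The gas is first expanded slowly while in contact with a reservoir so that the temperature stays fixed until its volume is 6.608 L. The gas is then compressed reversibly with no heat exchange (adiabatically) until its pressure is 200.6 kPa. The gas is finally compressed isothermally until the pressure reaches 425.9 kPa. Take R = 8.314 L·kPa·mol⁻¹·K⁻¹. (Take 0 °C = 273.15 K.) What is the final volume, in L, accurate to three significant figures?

Convert: T₁ = 738.0 K.
Isothermal, so P V is constant: T₂ = T₁; P₂ = P₁·(V₁/V₂) = 69.38 kPa.
Adiabatic (γ = 5/3), T V^(γ−1) and P V^γ constant: T₃ = T₂·(P₃/P₂)^((γ−1)/γ) = 1128 K; V₃ = V₂·(P₂/P₃)^(1/γ) = 3.495 L.
Isothermal, so P V is constant: T₄ = T₃; V₄ = V₃·(P₃/P₄) = 1.646 L.

V₄ ≈ 1.65 L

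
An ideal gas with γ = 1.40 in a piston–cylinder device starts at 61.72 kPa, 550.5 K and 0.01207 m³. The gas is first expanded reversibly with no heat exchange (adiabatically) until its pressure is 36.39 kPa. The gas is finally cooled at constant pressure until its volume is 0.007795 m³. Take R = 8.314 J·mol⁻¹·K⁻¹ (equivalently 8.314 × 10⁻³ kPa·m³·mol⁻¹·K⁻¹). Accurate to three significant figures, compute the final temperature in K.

T₃ ≈ 210 K

Reversible adiabatic, γ = 1.40: T₂ = T₁·(P₂/P₁)^((γ−1)/γ) = 473.4 K; V₂ = V₁·(P₁/P₂)^(1/γ) = 0.01760 m³.
P constant ⇒ V ∝ T: P₃ = P₂; T₃ = T₂·(V₃/V₂) = 209.6 K.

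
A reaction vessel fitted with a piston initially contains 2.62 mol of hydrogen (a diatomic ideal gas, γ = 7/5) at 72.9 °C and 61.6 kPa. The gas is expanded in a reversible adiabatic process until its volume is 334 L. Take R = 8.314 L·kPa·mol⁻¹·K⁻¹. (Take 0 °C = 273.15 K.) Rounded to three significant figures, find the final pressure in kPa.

P₂ ≈ 15.1 kPa

Convert: T₁ = 346.0 K.
From PV = nRT: V₁ = nRT₁/P₁ = 122.4 L.
Reversible adiabatic, γ = 7/5: T₂ = T₁·(V₁/V₂)^(γ−1) = 231.6 K; P₂ = P₁·(V₁/V₂)^γ = 15.10 kPa.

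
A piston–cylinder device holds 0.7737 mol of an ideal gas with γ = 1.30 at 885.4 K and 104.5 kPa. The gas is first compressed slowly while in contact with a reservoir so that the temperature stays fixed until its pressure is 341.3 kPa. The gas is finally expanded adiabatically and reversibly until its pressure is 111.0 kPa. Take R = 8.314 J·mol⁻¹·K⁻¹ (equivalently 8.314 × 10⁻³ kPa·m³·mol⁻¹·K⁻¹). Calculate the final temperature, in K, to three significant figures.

T₃ ≈ 683 K

From PV = nRT: V₁ = nRT₁/P₁ = 0.05450 m³.
Isothermal, so P V is constant: T₂ = T₁; V₂ = V₁·(P₁/P₂) = 0.01669 m³.
Adiabatic (γ = 1.30), T V^(γ−1) and P V^γ constant: T₃ = T₂·(P₃/P₂)^((γ−1)/γ) = 683.2 K; V₃ = V₂·(P₂/P₃)^(1/γ) = 0.03959 m³.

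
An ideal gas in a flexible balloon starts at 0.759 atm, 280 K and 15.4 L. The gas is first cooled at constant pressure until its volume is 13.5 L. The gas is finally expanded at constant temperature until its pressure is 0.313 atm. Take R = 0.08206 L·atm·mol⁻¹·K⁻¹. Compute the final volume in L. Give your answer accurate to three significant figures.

V₃ ≈ 32.7 L

P constant ⇒ V ∝ T: P₂ = P₁; T₂ = T₁·(V₂/V₁) = 245.5 K.
T constant ⇒ Boyle's law P V = const: T₃ = T₂; V₃ = V₂·(P₂/P₃) = 32.74 L.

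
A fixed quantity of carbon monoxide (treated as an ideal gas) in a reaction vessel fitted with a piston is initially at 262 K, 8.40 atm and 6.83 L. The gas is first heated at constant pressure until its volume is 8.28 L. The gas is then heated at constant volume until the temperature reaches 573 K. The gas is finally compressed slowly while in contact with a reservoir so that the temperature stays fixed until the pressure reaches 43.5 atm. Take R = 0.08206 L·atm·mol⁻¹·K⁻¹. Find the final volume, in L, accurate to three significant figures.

P constant ⇒ V ∝ T: P₂ = P₁; T₂ = T₁·(V₂/V₁) = 317.6 K.
Isochoric, so P/T is constant: V₃ = V₂; P₃ = P₂·(T₃/T₂) = 15.15 atm.
T constant ⇒ Boyle's law P V = const: T₄ = T₃; V₄ = V₃·(P₃/P₄) = 2.884 L.

V₄ ≈ 2.88 L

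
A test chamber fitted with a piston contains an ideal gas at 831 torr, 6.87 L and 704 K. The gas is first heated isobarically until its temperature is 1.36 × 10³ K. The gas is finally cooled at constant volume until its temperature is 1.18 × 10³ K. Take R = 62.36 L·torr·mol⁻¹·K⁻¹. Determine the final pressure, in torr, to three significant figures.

P₃ ≈ 721 torr

Isobaric, so V/T is constant: P₂ = P₁; V₂ = V₁·(T₂/T₁) = 13.27 L.
Isochoric, so P/T is constant: V₃ = V₂; P₃ = P₂·(T₃/T₂) = 721.0 torr.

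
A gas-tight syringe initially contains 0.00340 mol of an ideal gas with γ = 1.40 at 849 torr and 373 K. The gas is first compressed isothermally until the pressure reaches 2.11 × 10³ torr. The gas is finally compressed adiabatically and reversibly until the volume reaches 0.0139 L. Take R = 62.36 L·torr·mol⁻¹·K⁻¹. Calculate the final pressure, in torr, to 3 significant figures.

P₃ ≈ 8.46e+03 torr

From PV = nRT: V₁ = nRT₁/P₁ = 0.09315 L.
T constant ⇒ Boyle's law P V = const: T₂ = T₁; V₂ = V₁·(P₁/P₂) = 0.03748 L.
Reversible adiabatic, γ = 1.40: T₃ = T₂·(V₂/V₃)^(γ−1) = 554.7 K; P₃ = P₂·(V₂/V₃)^γ = 8461 torr.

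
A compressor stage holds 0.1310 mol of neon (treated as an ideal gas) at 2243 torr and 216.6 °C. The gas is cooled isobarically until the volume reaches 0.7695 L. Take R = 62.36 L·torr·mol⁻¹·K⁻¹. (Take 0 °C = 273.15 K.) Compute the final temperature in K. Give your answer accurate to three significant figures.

Convert: T₁ = 489.8 K.
From PV = nRT: V₁ = nRT₁/P₁ = 1.784 L.
P constant ⇒ V ∝ T: P₂ = P₁; T₂ = T₁·(V₂/V₁) = 211.3 K.

T₂ ≈ 211 K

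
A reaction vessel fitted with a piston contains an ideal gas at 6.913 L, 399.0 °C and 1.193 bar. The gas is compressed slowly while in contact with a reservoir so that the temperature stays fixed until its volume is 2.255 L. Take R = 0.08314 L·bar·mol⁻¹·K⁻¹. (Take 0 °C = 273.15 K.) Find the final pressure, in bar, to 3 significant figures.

P₂ ≈ 3.66 bar

Convert: T₁ = 672.1 K.
Isothermal, so P V is constant: T₂ = T₁; P₂ = P₁·(V₁/V₂) = 3.657 bar.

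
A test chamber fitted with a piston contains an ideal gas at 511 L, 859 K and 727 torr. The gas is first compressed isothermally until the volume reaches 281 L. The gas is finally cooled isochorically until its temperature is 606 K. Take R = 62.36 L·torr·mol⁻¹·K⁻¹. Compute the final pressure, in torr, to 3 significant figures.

T constant ⇒ Boyle's law P V = const: T₂ = T₁; P₂ = P₁·(V₁/V₂) = 1322 torr.
V constant ⇒ P ∝ T: V₃ = V₂; P₃ = P₂·(T₃/T₂) = 932.7 torr.

P₃ ≈ 933 torr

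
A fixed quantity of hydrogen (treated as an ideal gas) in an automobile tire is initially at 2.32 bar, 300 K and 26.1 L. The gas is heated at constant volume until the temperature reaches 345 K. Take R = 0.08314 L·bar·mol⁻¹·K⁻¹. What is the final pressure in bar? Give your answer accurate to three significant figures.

Isochoric, so P/T is constant: V₂ = V₁; P₂ = P₁·(T₂/T₁) = 2.668 bar.

P₂ ≈ 2.67 bar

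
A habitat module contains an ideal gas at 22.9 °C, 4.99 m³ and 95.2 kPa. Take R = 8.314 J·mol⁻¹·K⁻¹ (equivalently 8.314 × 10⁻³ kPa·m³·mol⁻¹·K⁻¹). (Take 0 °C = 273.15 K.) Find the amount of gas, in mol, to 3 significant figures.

Convert: T = 296.05 K.
PV = nRT ⇒ n = PV/(RT) = (95.2 × 4.99) / (8.314 × 10⁻³ × 296.05)

n ≈ 193 mol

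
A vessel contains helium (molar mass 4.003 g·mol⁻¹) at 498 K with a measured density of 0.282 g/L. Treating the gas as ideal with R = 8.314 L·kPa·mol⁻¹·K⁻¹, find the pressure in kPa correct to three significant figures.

P ≈ 292 kPa

ρ = PM/(RT) ⇒ P = ρRT/M = (0.282 × 8.314 × 498.0) / 4.003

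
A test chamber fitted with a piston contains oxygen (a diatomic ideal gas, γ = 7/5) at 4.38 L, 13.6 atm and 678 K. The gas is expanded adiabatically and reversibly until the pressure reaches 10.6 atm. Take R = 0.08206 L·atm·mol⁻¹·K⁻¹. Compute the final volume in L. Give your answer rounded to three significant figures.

V₂ ≈ 5.23 L

Reversible adiabatic, γ = 7/5: T₂ = T₁·(P₂/P₁)^((γ−1)/γ) = 631.4 K; V₂ = V₁·(P₁/P₂)^(1/γ) = 5.233 L.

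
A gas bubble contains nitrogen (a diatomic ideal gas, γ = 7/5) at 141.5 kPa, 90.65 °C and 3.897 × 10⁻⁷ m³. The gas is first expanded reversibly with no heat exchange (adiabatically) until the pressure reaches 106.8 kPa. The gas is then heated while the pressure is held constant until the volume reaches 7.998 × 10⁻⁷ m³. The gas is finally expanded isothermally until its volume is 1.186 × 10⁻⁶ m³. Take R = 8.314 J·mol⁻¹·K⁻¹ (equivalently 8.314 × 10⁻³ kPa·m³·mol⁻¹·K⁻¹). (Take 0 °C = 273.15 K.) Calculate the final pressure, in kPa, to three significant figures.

Convert: T₁ = 363.8 K.
Reversible adiabatic, γ = 7/5: T₂ = T₁·(P₂/P₁)^((γ−1)/γ) = 335.7 K; V₂ = V₁·(P₁/P₂)^(1/γ) = 4.764e-07 m³.
Isobaric, so V/T is constant: P₃ = P₂; T₃ = T₂·(V₃/V₂) = 563.5 K.
Isothermal, so P V is constant: T₄ = T₃; P₄ = P₃·(V₃/V₄) = 72.02 kPa.

P₄ ≈ 72.0 kPa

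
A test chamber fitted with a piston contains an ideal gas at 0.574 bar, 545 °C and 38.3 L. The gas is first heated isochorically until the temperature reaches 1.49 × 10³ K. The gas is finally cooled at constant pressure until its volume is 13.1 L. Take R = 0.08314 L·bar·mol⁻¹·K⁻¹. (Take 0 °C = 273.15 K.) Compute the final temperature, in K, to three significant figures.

Convert: T₁ = 818.1 K.
V constant ⇒ P ∝ T: V₂ = V₁; P₂ = P₁·(T₂/T₁) = 1.045 bar.
Isobaric, so V/T is constant: P₃ = P₂; T₃ = T₂·(V₃/V₂) = 509.6 K.

T₃ ≈ 510 K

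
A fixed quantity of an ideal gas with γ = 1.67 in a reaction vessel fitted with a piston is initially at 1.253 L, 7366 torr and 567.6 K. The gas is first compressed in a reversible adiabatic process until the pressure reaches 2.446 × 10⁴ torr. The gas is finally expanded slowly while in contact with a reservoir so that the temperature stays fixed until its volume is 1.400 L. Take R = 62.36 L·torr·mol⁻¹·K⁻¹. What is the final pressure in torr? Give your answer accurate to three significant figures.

P₃ ≈ 1.07e+04 torr

Reversible adiabatic, γ = 1.67: T₂ = T₁·(P₂/P₁)^((γ−1)/γ) = 918.7 K; V₂ = V₁·(P₁/P₂)^(1/γ) = 0.6107 L.
Isothermal, so P V is constant: T₃ = T₂; P₃ = P₂·(V₂/V₃) = 1.067e+04 torr.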